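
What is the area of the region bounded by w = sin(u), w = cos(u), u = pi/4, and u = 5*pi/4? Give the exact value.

On [pi/4, 5*pi/4], (sin(u)) - (cos(u)) = sin(u) - cos(u) is ≥ 0 throughout, so the area is a single integral of |sin(u) - cos(u)|.
∫[pi/4,5*pi/4] (sin(u) - cos(u)) du = 2*sqrt(2).

2*sqrt(2)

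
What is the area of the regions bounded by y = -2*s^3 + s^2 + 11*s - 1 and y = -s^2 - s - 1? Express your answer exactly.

253/6

Set the curves equal: -2*s^3 + s^2 + 11*s - 1 = -s^2 - s - 1, so -2*s^3 + 2*s^2 + 12*s = 0, which factors as -2*s*(s - 3)*(s + 2) = 0. The curves meet at s = -2, 0, 3.
On [-2, 0], y = -s^2 - s - 1 is on top; that piece has area ∫[-2,0] (-(-2*s^3 + 2*s^2 + 12*s)) ds = 32/3.
On [0, 3], y = -2*s^3 + s^2 + 11*s - 1 is on top; that piece has area ∫[0,3] (-2*s^3 + 2*s^2 + 12*s) ds = 63/2.
Total enclosed area = 32/3 + 63/2 = 253/6.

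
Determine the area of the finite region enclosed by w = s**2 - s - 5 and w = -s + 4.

Set the curves equal: s**2 - s - 5 = -s + 4, so s**2 - 9 = 0, which factors as (s - 3)*(s + 3) = 0. The curves meet at s = -3, 3.
On [-3, 3], w = -s + 4 is on top; that piece has area ∫[-3,3] (-(s**2 - 9)) ds = 36.

36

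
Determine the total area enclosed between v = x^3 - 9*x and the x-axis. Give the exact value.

81/2

The curve meets the x-axis where x^3 - 9*x = 0, i.e. x*(x - 3)*(x + 3) = 0, at x = -3, 0, 3.
On [-3, 0] the curve lies above the axis; ∫[-3,0] (x^3 - 9*x) dx = 81/4, giving area 81/4.
On [0, 3] the curve lies below the axis; ∫[0,3] (x^3 - 9*x) dx = -81/4, giving area 81/4.
Total area = 81/4 + 81/4 = 81/2.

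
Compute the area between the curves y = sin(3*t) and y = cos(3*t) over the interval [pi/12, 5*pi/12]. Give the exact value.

2*sqrt(2)/3

On [pi/12, 5*pi/12], (sin(3*t)) - (cos(3*t)) = sin(3*t) - cos(3*t) is ≥ 0 throughout, so the area is a single integral of |sin(3*t) - cos(3*t)|.
∫[pi/12,5*pi/12] (sin(3*t) - cos(3*t)) dt = 2*sqrt(2)/3.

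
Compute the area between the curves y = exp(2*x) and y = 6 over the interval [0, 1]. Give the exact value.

-23/2 + exp(2)/2 + 6*log(6)

The difference (exp(2*x)) - (6) = exp(2*x) - 6 changes sign at x = log(6)/2 inside [0, 1], so split the integral there.
∫[0,log(6)/2] (exp(2*x) - 6) dx = 5/2 - log(216); the area of that piece is -5/2 + log(216).
∫[log(6)/2,1] (exp(2*x) - 6) dx = -9 + exp(2)/2 + 3*log(6).
Total area = (-5/2 + log(216)) + (-9 + exp(2)/2 + 3*log(6)) = -23/2 + exp(2)/2 + 6*log(6).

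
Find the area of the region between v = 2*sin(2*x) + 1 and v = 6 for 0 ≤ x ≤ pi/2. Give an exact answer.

On [0, pi/2], (2*sin(2*x) + 1) - (6) = 2*sin(2*x) - 5 is ≤ 0 throughout, so the area is a single integral of |2*sin(2*x) - 5|.
∫[0,pi/2] (2*sin(2*x) - 5) dx = 2 - 5*pi/2; the area of that piece is -2 + 5*pi/2.

-2 + 5*pi/2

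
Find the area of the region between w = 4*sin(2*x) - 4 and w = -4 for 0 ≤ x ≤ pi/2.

4

On [0, pi/2], (4*sin(2*x) - 4) - (-4) = 4*sin(2*x) is ≥ 0 throughout, so the area is a single integral of |4*sin(2*x)|.
∫[0,pi/2] (4*sin(2*x)) dx = 4.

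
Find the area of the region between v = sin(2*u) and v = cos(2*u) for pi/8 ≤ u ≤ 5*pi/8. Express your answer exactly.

On [pi/8, 5*pi/8], (sin(2*u)) - (cos(2*u)) = sin(2*u) - cos(2*u) is ≥ 0 throughout, so the area is a single integral of |sin(2*u) - cos(2*u)|.
∫[pi/8,5*pi/8] (sin(2*u) - cos(2*u)) du = sqrt(2).

sqrt(2)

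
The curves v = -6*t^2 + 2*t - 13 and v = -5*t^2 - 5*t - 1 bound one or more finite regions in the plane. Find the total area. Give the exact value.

Set the curves equal: -6*t^2 + 2*t - 13 = -5*t^2 - 5*t - 1, so -t^2 + 7*t - 12 = 0, which factors as -(t - 4)*(t - 3) = 0. The curves meet at t = 3, 4.
On [3, 4], v = -6*t^2 + 2*t - 13 is on top; that piece has area ∫[3,4] (-t^2 + 7*t - 12) dt = 1/6.

1/6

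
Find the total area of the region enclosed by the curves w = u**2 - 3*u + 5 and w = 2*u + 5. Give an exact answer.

Set the curves equal: u**2 - 3*u + 5 = 2*u + 5, so u**2 - 5*u = 0, which factors as u*(u - 5) = 0. The curves meet at u = 0, 5.
On [0, 5], w = 2*u + 5 is on top; that piece has area ∫[0,5] (-(u**2 - 5*u)) du = 125/6.

125/6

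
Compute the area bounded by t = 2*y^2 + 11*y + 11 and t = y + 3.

Both boundary curves give t as a function of y, so integrate with respect to y. Setting them equal: 2*y^2 + 10*y + 8 = 0, i.e. 2*(y + 1)*(y + 4) = 0, so they meet at y = -4, -1.
For y in [-4, -1], t = 2*y^2 + 11*y + 11 is on the left; area = ∫[-4,-1] (-(2*y^2 + 10*y + 8)) dy = 9.

9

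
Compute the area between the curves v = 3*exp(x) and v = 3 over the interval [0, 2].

On [0, 2], (3*exp(x)) - (3) = 3*exp(x) - 3 is ≥ 0 throughout, so the area is a single integral of |3*exp(x) - 3|.
∫[0,2] (3*exp(x) - 3) dx = -9 + 3*exp(2).

-9 + 3*exp(2)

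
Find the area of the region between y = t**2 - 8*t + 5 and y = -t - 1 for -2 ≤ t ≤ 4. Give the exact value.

The difference (t**2 - 8*t + 5) - (-t - 1) = t**2 - 7*t + 6 changes sign at t = 1 inside [-2, 4], so split the integral there.
∫[-2,1] (t**2 - 7*t + 6) dt = 63/2.
∫[1,4] (t**2 - 7*t + 6) dt = -27/2; the area of that piece is 27/2.
Total area = 63/2 + 27/2 = 45.

45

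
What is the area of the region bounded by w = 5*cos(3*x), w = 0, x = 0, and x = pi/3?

The difference (5*cos(3*x)) - (0) = 5*cos(3*x) changes sign at x = pi/6 inside [0, pi/3], so split the integral there.
∫[0,pi/6] (5*cos(3*x)) dx = 5/3.
∫[pi/6,pi/3] (5*cos(3*x)) dx = -5/3; the area of that piece is 5/3.
Total area = 5/3 + 5/3 = 10/3.

10/3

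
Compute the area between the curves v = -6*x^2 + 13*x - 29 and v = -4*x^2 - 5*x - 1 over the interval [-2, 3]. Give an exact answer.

The difference (-6*x^2 + 13*x - 29) - (-4*x^2 - 5*x - 1) = -2*x^2 + 18*x - 28 changes sign at x = 2 inside [-2, 3], so split the integral there.
∫[-2,2] (-2*x^2 + 18*x - 28) dx = -368/3; the area of that piece is 368/3.
∫[2,3] (-2*x^2 + 18*x - 28) dx = 13/3.
Total area = 368/3 + 13/3 = 127.

127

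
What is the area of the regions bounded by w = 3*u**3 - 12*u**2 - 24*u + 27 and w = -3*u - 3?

Set the curves equal: 3*u**3 - 12*u**2 - 24*u + 27 = -3*u - 3, so 3*u**3 - 12*u**2 - 21*u + 30 = 0, which factors as 3*(u - 5)*(u - 1)*(u + 2) = 0. The curves meet at u = -2, 1, 5.
On [-2, 1], w = 3*u**3 - 12*u**2 - 24*u + 27 is on top; that piece has area ∫[-2,1] (3*u**3 - 12*u**2 - 21*u + 30) du = 297/4.
On [1, 5], w = -3*u - 3 is on top; that piece has area ∫[1,5] (-(3*u**3 - 12*u**2 - 21*u + 30)) du = 160.
Total enclosed area = 297/4 + 160 = 937/4.

937/4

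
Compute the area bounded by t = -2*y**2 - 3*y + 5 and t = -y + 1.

9

Both boundary curves give t as a function of y, so integrate with respect to y. Setting them equal: -2*y**2 - 2*y + 4 = 0, i.e. -2*(y - 1)*(y + 2) = 0, so they meet at y = -2, 1.
For y in [-2, 1], t = -2*y**2 - 3*y + 5 is on the right; area = ∫[-2,1] (-2*y**2 - 2*y + 4) dy = 9.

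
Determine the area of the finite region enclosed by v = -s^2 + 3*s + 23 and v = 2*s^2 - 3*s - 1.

108

Set the curves equal: -s^2 + 3*s + 23 = 2*s^2 - 3*s - 1, so -3*s^2 + 6*s + 24 = 0, which factors as -3*(s - 4)*(s + 2) = 0. The curves meet at s = -2, 4.
On [-2, 4], v = -s^2 + 3*s + 23 is on top; that piece has area ∫[-2,4] (-3*s^2 + 6*s + 24) ds = 108.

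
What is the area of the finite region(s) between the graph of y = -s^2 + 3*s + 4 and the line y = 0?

The curve meets the s-axis where -s^2 + 3*s + 4 = 0, i.e. -(s - 4)*(s + 1) = 0, at s = -1, 4.
On [-1, 4] the curve lies above the axis; ∫[-1,4] (-s^2 + 3*s + 4) ds = 125/6, giving area 125/6.

125/6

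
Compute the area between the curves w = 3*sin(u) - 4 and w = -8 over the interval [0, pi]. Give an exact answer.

6 + 4*pi

On [0, pi], (3*sin(u) - 4) - (-8) = 3*sin(u) + 4 is ≥ 0 throughout, so the area is a single integral of |3*sin(u) + 4|.
∫[0,pi] (3*sin(u) + 4) du = 6 + 4*pi.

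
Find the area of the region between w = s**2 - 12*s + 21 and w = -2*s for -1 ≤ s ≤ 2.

51

On [-1, 2], (s**2 - 12*s + 21) - (-2*s) = s**2 - 10*s + 21 is ≥ 0 throughout, so the area is a single integral of |s**2 - 10*s + 21|.
∫[-1,2] (s**2 - 10*s + 21) ds = 51.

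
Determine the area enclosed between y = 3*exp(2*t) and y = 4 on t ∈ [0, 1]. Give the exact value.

-13/2 - 4*log(3) + 8*log(2) + 3*exp(2)/2

The difference (3*exp(2*t)) - (4) = 3*exp(2*t) - 4 changes sign at t = -log(3)/2 + log(2) inside [0, 1], so split the integral there.
∫[0,-log(3)/2 + log(2)] (3*exp(2*t) - 4) dt = log(9/16) + 1/2; the area of that piece is -1/2 + log(16/9).
∫[-log(3)/2 + log(2),1] (3*exp(2*t) - 4) dt = -6 - 2*log(3) + 4*log(2) + 3*exp(2)/2.
Total area = (-1/2 + log(16/9)) + (-6 - 2*log(3) + 4*log(2) + 3*exp(2)/2) = -13/2 - 4*log(3) + 8*log(2) + 3*exp(2)/2.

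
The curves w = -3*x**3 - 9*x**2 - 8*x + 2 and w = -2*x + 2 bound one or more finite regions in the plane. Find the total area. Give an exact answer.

Set the curves equal: -3*x**3 - 9*x**2 - 8*x + 2 = -2*x + 2, so -3*x**3 - 9*x**2 - 6*x = 0, which factors as -3*x*(x + 1)*(x + 2) = 0. The curves meet at x = -2, -1, 0.
On [-2, -1], w = -2*x + 2 is on top; that piece has area ∫[-2,-1] (-(-3*x**3 - 9*x**2 - 6*x)) dx = 3/4.
On [-1, 0], w = -3*x**3 - 9*x**2 - 8*x + 2 is on top; that piece has area ∫[-1,0] (-3*x**3 - 9*x**2 - 6*x) dx = 3/4.
Total enclosed area = 3/4 + 3/4 = 3/2.

3/2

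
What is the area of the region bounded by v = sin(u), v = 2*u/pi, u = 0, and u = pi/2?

On [0, pi/2], (sin(u)) - (2*u/pi) = -2*u/pi + sin(u) is ≥ 0 throughout, so the area is a single integral of |-2*u/pi + sin(u)|.
∫[0,pi/2] (-2*u/pi + sin(u)) du = 1 - pi/4.

1 - pi/4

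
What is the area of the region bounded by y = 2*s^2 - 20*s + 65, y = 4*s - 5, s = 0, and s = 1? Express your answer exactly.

176/3

On [0, 1], (2*s^2 - 20*s + 65) - (4*s - 5) = 2*s^2 - 24*s + 70 is ≥ 0 throughout, so the area is a single integral of |2*s^2 - 24*s + 70|.
∫[0,1] (2*s^2 - 24*s + 70) ds = 176/3.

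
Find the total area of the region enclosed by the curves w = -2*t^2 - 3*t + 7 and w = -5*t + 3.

Set the curves equal: -2*t^2 - 3*t + 7 = -5*t + 3, so -2*t^2 + 2*t + 4 = 0, which factors as -2*(t - 2)*(t + 1) = 0. The curves meet at t = -1, 2.
On [-1, 2], w = -2*t^2 - 3*t + 7 is on top; that piece has area ∫[-1,2] (-2*t^2 + 2*t + 4) dt = 9.

9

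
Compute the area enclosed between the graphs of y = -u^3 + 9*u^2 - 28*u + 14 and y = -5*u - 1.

Set the curves equal: -u^3 + 9*u^2 - 28*u + 14 = -5*u - 1, so -u^3 + 9*u^2 - 23*u + 15 = 0, which factors as -(u - 5)*(u - 3)*(u - 1) = 0. The curves meet at u = 1, 3, 5.
On [1, 3], y = -5*u - 1 is on top; that piece has area ∫[1,3] (-(-u^3 + 9*u^2 - 23*u + 15)) du = 4.
On [3, 5], y = -u^3 + 9*u^2 - 28*u + 14 is on top; that piece has area ∫[3,5] (-u^3 + 9*u^2 - 23*u + 15) du = 4.
Total enclosed area = 4 + 4 = 8.

8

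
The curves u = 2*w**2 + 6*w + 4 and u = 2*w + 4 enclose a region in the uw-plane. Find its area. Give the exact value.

8/3

Both boundary curves give u as a function of w, so integrate with respect to w. Setting them equal: 2*w**2 + 4*w = 0, i.e. 2*w*(w + 2) = 0, so they meet at w = -2, 0.
For w in [-2, 0], u = 2*w**2 + 6*w + 4 is on the left; area = ∫[-2,0] (-(2*w**2 + 4*w)) dw = 8/3.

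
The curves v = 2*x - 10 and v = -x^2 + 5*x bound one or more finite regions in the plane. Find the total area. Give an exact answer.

343/6

Set the curves equal: 2*x - 10 = -x^2 + 5*x, so x^2 - 3*x - 10 = 0, which factors as (x - 5)*(x + 2) = 0. The curves meet at x = -2, 5.
On [-2, 5], v = -x^2 + 5*x is on top; that piece has area ∫[-2,5] (-(x^2 - 3*x - 10)) dx = 343/6.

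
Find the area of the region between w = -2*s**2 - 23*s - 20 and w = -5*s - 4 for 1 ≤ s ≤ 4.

225

On [1, 4], (-2*s**2 - 23*s - 20) - (-5*s - 4) = -2*s**2 - 18*s - 16 is ≤ 0 throughout, so the area is a single integral of |-2*s**2 - 18*s - 16|.
∫[1,4] (-2*s**2 - 18*s - 16) ds = -225; the area of that piece is 225.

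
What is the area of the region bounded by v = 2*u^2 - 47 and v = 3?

Set the curves equal: 2*u^2 - 47 = 3, so 2*u^2 - 50 = 0, which factors as 2*(u - 5)*(u + 5) = 0. The curves meet at u = -5, 5.
On [-5, 5], v = 3 is on top; that piece has area ∫[-5,5] (-(2*u^2 - 50)) du = 1000/3.

1000/3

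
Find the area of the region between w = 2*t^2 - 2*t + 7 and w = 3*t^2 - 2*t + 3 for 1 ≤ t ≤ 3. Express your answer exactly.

4

The difference (2*t^2 - 2*t + 7) - (3*t^2 - 2*t + 3) = -t^2 + 4 changes sign at t = 2 inside [1, 3], so split the integral there.
∫[1,2] (-t^2 + 4) dt = 5/3.
∫[2,3] (-t^2 + 4) dt = -7/3; the area of that piece is 7/3.
Total area = 5/3 + 7/3 = 4.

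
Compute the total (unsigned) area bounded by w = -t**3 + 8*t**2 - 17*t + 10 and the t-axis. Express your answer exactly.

71/6

The curve meets the t-axis where -t**3 + 8*t**2 - 17*t + 10 = 0, i.e. -(t - 5)*(t - 2)*(t - 1) = 0, at t = 1, 2, 5.
On [1, 2] the curve lies below the axis; ∫[1,2] (-t**3 + 8*t**2 - 17*t + 10) dt = -7/12, giving area 7/12.
On [2, 5] the curve lies above the axis; ∫[2,5] (-t**3 + 8*t**2 - 17*t + 10) dt = 45/4, giving area 45/4.
Total area = 7/12 + 45/4 = 71/6.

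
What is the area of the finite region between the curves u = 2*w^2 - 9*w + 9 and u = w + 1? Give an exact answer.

9

Both boundary curves give u as a function of w, so integrate with respect to w. Setting them equal: 2*w^2 - 10*w + 8 = 0, i.e. 2*(w - 4)*(w - 1) = 0, so they meet at w = 1, 4.
For w in [1, 4], u = 2*w^2 - 9*w + 9 is on the left; area = ∫[1,4] (-(2*w^2 - 10*w + 8)) dw = 9.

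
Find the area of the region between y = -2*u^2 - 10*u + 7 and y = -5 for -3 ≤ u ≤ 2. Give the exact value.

77

The difference (-2*u^2 - 10*u + 7) - (-5) = -2*u^2 - 10*u + 12 changes sign at u = 1 inside [-3, 2], so split the integral there.
∫[-3,1] (-2*u^2 - 10*u + 12) du = 208/3.
∫[1,2] (-2*u^2 - 10*u + 12) du = -23/3; the area of that piece is 23/3.
Total area = 208/3 + 23/3 = 77.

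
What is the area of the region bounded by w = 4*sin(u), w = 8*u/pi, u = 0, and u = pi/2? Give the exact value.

4 - pi

On [0, pi/2], (4*sin(u)) - (8*u/pi) = -8*u/pi + 4*sin(u) is ≥ 0 throughout, so the area is a single integral of |-8*u/pi + 4*sin(u)|.
∫[0,pi/2] (-8*u/pi + 4*sin(u)) du = 4 - pi.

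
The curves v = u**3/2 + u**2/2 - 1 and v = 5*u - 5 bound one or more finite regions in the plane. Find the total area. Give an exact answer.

443/12

Set the curves equal: u**3/2 + u**2/2 - 1 = 5*u - 5, so u**3/2 + u**2/2 - 5*u + 4 = 0, which factors as (u - 2)*(u - 1)*(u + 4)/2 = 0. The curves meet at u = -4, 1, 2.
On [-4, 1], v = u**3/2 + u**2/2 - 1 is on top; that piece has area ∫[-4,1] (u**3/2 + u**2/2 - 5*u + 4) du = 875/24.
On [1, 2], v = 5*u - 5 is on top; that piece has area ∫[1,2] (-(u**3/2 + u**2/2 - 5*u + 4)) du = 11/24.
Total enclosed area = 875/24 + 11/24 = 443/12.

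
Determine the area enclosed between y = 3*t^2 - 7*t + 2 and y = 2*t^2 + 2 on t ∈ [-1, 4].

77/2

The difference (3*t^2 - 7*t + 2) - (2*t^2 + 2) = t^2 - 7*t changes sign at t = 0 inside [-1, 4], so split the integral there.
∫[-1,0] (t^2 - 7*t) dt = 23/6.
∫[0,4] (t^2 - 7*t) dt = -104/3; the area of that piece is 104/3.
Total area = 23/6 + 104/3 = 77/2.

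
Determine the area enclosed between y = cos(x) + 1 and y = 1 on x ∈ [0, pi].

The difference (cos(x) + 1) - (1) = cos(x) changes sign at x = pi/2 inside [0, pi], so split the integral there.
∫[0,pi/2] (cos(x)) dx = 1.
∫[pi/2,pi] (cos(x)) dx = -1; the area of that piece is 1.
Total area = 1 + 1 = 2.

2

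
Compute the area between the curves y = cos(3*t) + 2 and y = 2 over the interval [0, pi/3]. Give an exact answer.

2/3

The difference (cos(3*t) + 2) - (2) = cos(3*t) changes sign at t = pi/6 inside [0, pi/3], so split the integral there.
∫[0,pi/6] (cos(3*t)) dt = 1/3.
∫[pi/6,pi/3] (cos(3*t)) dt = -1/3; the area of that piece is 1/3.
Total area = 1/3 + 1/3 = 2/3.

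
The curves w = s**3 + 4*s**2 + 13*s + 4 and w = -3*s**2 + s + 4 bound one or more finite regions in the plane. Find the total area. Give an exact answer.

71/6

Set the curves equal: s**3 + 4*s**2 + 13*s + 4 = -3*s**2 + s + 4, so s**3 + 7*s**2 + 12*s = 0, which factors as s*(s + 3)*(s + 4) = 0. The curves meet at s = -4, -3, 0.
On [-4, -3], w = s**3 + 4*s**2 + 13*s + 4 is on top; that piece has area ∫[-4,-3] (s**3 + 7*s**2 + 12*s) ds = 7/12.
On [-3, 0], w = -3*s**2 + s + 4 is on top; that piece has area ∫[-3,0] (-(s**3 + 7*s**2 + 12*s)) ds = 45/4.
Total enclosed area = 7/12 + 45/4 = 71/6.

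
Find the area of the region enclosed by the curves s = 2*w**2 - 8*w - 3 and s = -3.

64/3

Both boundary curves give s as a function of w, so integrate with respect to w. Setting them equal: 2*w**2 - 8*w = 0, i.e. 2*w*(w - 4) = 0, so they meet at w = 0, 4.
For w in [0, 4], s = 2*w**2 - 8*w - 3 is on the left; area = ∫[0,4] (-(2*w**2 - 8*w)) dw = 64/3.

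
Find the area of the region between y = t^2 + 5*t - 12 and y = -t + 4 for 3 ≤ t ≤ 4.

On [3, 4], (t^2 + 5*t - 12) - (-t + 4) = t^2 + 6*t - 16 is ≥ 0 throughout, so the area is a single integral of |t^2 + 6*t - 16|.
∫[3,4] (t^2 + 6*t - 16) dt = 52/3.

52/3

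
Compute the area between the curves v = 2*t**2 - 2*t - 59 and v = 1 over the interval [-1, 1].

356/3

On [-1, 1], (2*t**2 - 2*t - 59) - (1) = 2*t**2 - 2*t - 60 is ≤ 0 throughout, so the area is a single integral of |2*t**2 - 2*t - 60|.
∫[-1,1] (2*t**2 - 2*t - 60) dt = -356/3; the area of that piece is 356/3.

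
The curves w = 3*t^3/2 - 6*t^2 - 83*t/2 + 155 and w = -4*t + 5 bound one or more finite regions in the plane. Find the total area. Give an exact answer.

Set the curves equal: 3*t^3/2 - 6*t^2 - 83*t/2 + 155 = -4*t + 5, so 3*t^3/2 - 6*t^2 - 75*t/2 + 150 = 0, which factors as 3*(t - 5)*(t - 4)*(t + 5)/2 = 0. The curves meet at t = -5, 4, 5.
On [-5, 4], w = 3*t^3/2 - 6*t^2 - 83*t/2 + 155 is on top; that piece has area ∫[-5,4] (3*t^3/2 - 6*t^2 - 75*t/2 + 150) dt = 8019/8.
On [4, 5], w = -4*t + 5 is on top; that piece has area ∫[4,5] (-(3*t^3/2 - 6*t^2 - 75*t/2 + 150)) dt = 19/8.
Total enclosed area = 8019/8 + 19/8 = 4019/4.

4019/4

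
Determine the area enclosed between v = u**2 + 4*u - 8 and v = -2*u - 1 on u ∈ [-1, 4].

175/3

The difference (u**2 + 4*u - 8) - (-2*u - 1) = u**2 + 6*u - 7 changes sign at u = 1 inside [-1, 4], so split the integral there.
∫[-1,1] (u**2 + 6*u - 7) du = -40/3; the area of that piece is 40/3.
∫[1,4] (u**2 + 6*u - 7) du = 45.
Total area = 40/3 + 45 = 175/3.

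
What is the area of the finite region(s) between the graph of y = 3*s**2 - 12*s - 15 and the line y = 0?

The curve meets the s-axis where 3*s**2 - 12*s - 15 = 0, i.e. 3*(s - 5)*(s + 1) = 0, at s = -1, 5.
On [-1, 5] the curve lies below the axis; ∫[-1,5] (3*s**2 - 12*s - 15) ds = -108, giving area 108.

108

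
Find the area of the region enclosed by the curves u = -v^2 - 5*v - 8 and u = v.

Both boundary curves give u as a function of v, so integrate with respect to v. Setting them equal: -v^2 - 6*v - 8 = 0, i.e. -(v + 2)*(v + 4) = 0, so they meet at v = -4, -2.
For v in [-4, -2], u = -v^2 - 5*v - 8 is on the right; area = ∫[-4,-2] (-v^2 - 6*v - 8) dv = 4/3.

4/3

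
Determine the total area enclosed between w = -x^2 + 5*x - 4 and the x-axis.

The curve meets the x-axis where -x^2 + 5*x - 4 = 0, i.e. -(x - 4)*(x - 1) = 0, at x = 1, 4.
On [1, 4] the curve lies above the axis; ∫[1,4] (-x^2 + 5*x - 4) dx = 9/2, giving area 9/2.

9/2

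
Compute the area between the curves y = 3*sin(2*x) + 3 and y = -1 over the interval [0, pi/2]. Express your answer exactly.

3 + 2*pi

On [0, pi/2], (3*sin(2*x) + 3) - (-1) = 3*sin(2*x) + 4 is ≥ 0 throughout, so the area is a single integral of |3*sin(2*x) + 4|.
∫[0,pi/2] (3*sin(2*x) + 4) dx = 3 + 2*pi.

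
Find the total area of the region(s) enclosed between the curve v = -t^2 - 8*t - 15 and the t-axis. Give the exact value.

4/3

The curve meets the t-axis where -t^2 - 8*t - 15 = 0, i.e. -(t + 3)*(t + 5) = 0, at t = -5, -3.
On [-5, -3] the curve lies above the axis; ∫[-5,-3] (-t^2 - 8*t - 15) dt = 4/3, giving area 4/3.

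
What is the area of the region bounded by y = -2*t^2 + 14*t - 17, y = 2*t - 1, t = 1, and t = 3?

The difference (-2*t^2 + 14*t - 17) - (2*t - 1) = -2*t^2 + 12*t - 16 changes sign at t = 2 inside [1, 3], so split the integral there.
∫[1,2] (-2*t^2 + 12*t - 16) dt = -8/3; the area of that piece is 8/3.
∫[2,3] (-2*t^2 + 12*t - 16) dt = 4/3.
Total area = 8/3 + 4/3 = 4.

4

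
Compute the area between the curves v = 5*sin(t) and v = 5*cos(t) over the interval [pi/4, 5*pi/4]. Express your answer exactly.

On [pi/4, 5*pi/4], (5*sin(t)) - (5*cos(t)) = 5*sin(t) - 5*cos(t) is ≥ 0 throughout, so the area is a single integral of |5*sin(t) - 5*cos(t)|.
∫[pi/4,5*pi/4] (5*sin(t) - 5*cos(t)) dt = 10*sqrt(2).

10*sqrt(2)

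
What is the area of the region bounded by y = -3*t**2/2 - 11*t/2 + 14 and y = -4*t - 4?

Set the curves equal: -3*t**2/2 - 11*t/2 + 14 = -4*t - 4, so -3*t**2/2 - 3*t/2 + 18 = 0, which factors as -3*(t - 3)*(t + 4)/2 = 0. The curves meet at t = -4, 3.
On [-4, 3], y = -3*t**2/2 - 11*t/2 + 14 is on top; that piece has area ∫[-4,3] (-3*t**2/2 - 3*t/2 + 18) dt = 343/4.

343/4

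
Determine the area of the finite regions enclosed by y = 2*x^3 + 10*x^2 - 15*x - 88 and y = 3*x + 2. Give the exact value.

1136/3

Set the curves equal: 2*x^3 + 10*x^2 - 15*x - 88 = 3*x + 2, so 2*x^3 + 10*x^2 - 18*x - 90 = 0, which factors as 2*(x - 3)*(x + 3)*(x + 5) = 0. The curves meet at x = -5, -3, 3.
On [-5, -3], y = 2*x^3 + 10*x^2 - 15*x - 88 is on top; that piece has area ∫[-5,-3] (2*x^3 + 10*x^2 - 18*x - 90) dx = 56/3.
On [-3, 3], y = 3*x + 2 is on top; that piece has area ∫[-3,3] (-(2*x^3 + 10*x^2 - 18*x - 90)) dx = 360.
Total enclosed area = 56/3 + 360 = 1136/3.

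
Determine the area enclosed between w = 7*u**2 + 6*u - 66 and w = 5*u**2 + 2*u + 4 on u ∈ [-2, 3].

950/3

On [-2, 3], (7*u**2 + 6*u - 66) - (5*u**2 + 2*u + 4) = 2*u**2 + 4*u - 70 is ≤ 0 throughout, so the area is a single integral of |2*u**2 + 4*u - 70|.
∫[-2,3] (2*u**2 + 4*u - 70) du = -950/3; the area of that piece is 950/3.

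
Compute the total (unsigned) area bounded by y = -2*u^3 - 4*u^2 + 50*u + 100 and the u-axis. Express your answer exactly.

The curve meets the u-axis where -2*u^3 - 4*u^2 + 50*u + 100 = 0, i.e. -2*(u - 5)*(u + 2)*(u + 5) = 0, at u = -5, -2, 5.
On [-5, -2] the curve lies below the axis; ∫[-5,-2] (-2*u^3 - 4*u^2 + 50*u + 100) du = -153/2, giving area 153/2.
On [-2, 5] the curve lies above the axis; ∫[-2,5] (-2*u^3 - 4*u^2 + 50*u + 100) du = 4459/6, giving area 4459/6.
Total area = 153/2 + 4459/6 = 2459/3.

2459/3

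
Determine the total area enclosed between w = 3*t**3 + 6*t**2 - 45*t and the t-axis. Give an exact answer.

The curve meets the t-axis where 3*t**3 + 6*t**2 - 45*t = 0, i.e. 3*t*(t - 3)*(t + 5) = 0, at t = -5, 0, 3.
On [-5, 0] the curve lies above the axis; ∫[-5,0] (3*t**3 + 6*t**2 - 45*t) dt = 1375/4, giving area 1375/4.
On [0, 3] the curve lies below the axis; ∫[0,3] (3*t**3 + 6*t**2 - 45*t) dt = -351/4, giving area 351/4.
Total area = 1375/4 + 351/4 = 863/2.

863/2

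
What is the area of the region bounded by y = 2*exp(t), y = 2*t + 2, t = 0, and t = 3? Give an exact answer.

-17 + 2*exp(3)

On [0, 3], (2*exp(t)) - (2*t + 2) = -2*t + 2*exp(t) - 2 is ≥ 0 throughout, so the area is a single integral of |-2*t + 2*exp(t) - 2|.
∫[0,3] (-2*t + 2*exp(t) - 2) dt = -17 + 2*exp(3).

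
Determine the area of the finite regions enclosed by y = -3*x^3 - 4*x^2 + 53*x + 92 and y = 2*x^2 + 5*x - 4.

Set the curves equal: -3*x^3 - 4*x^2 + 53*x + 92 = 2*x^2 + 5*x - 4, so -3*x^3 - 6*x^2 + 48*x + 96 = 0, which factors as -3*(x - 4)*(x + 2)*(x + 4) = 0. The curves meet at x = -4, -2, 4.
On [-4, -2], y = 2*x^2 + 5*x - 4 is on top; that piece has area ∫[-4,-2] (-(-3*x^3 - 6*x^2 + 48*x + 96)) dx = 28.
On [-2, 4], y = -3*x^3 - 4*x^2 + 53*x + 92 is on top; that piece has area ∫[-2,4] (-3*x^3 - 6*x^2 + 48*x + 96) dx = 540.
Total enclosed area = 28 + 540 = 568.

568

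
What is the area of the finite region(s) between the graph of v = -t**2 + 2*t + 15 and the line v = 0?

The curve meets the t-axis where -t**2 + 2*t + 15 = 0, i.e. -(t - 5)*(t + 3) = 0, at t = -3, 5.
On [-3, 5] the curve lies above the axis; ∫[-3,5] (-t**2 + 2*t + 15) dt = 256/3, giving area 256/3.

256/3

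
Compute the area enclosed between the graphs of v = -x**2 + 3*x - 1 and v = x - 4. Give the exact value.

32/3

Set the curves equal: -x**2 + 3*x - 1 = x - 4, so -x**2 + 2*x + 3 = 0, which factors as -(x - 3)*(x + 1) = 0. The curves meet at x = -1, 3.
On [-1, 3], v = -x**2 + 3*x - 1 is on top; that piece has area ∫[-1,3] (-x**2 + 2*x + 3) dx = 32/3.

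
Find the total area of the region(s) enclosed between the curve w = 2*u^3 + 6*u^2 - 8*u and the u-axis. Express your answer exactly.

The curve meets the u-axis where 2*u^3 + 6*u^2 - 8*u = 0, i.e. 2*u*(u - 1)*(u + 4) = 0, at u = -4, 0, 1.
On [-4, 0] the curve lies above the axis; ∫[-4,0] (2*u^3 + 6*u^2 - 8*u) du = 64, giving area 64.
On [0, 1] the curve lies below the axis; ∫[0,1] (2*u^3 + 6*u^2 - 8*u) du = -3/2, giving area 3/2.
Total area = 64 + 3/2 = 131/2.

131/2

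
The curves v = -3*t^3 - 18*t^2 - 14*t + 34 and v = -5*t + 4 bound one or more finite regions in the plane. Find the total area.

243/2

Set the curves equal: -3*t^3 - 18*t^2 - 14*t + 34 = -5*t + 4, so -3*t^3 - 18*t^2 - 9*t + 30 = 0, which factors as -3*(t - 1)*(t + 2)*(t + 5) = 0. The curves meet at t = -5, -2, 1.
On [-5, -2], v = -5*t + 4 is on top; that piece has area ∫[-5,-2] (-(-3*t^3 - 18*t^2 - 9*t + 30)) dt = 243/4.
On [-2, 1], v = -3*t^3 - 18*t^2 - 14*t + 34 is on top; that piece has area ∫[-2,1] (-3*t^3 - 18*t^2 - 9*t + 30) dt = 243/4.
Total enclosed area = 243/4 + 243/4 = 243/2.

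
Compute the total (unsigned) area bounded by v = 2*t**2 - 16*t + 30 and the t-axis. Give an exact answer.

8/3

The curve meets the t-axis where 2*t**2 - 16*t + 30 = 0, i.e. 2*(t - 5)*(t - 3) = 0, at t = 3, 5.
On [3, 5] the curve lies below the axis; ∫[3,5] (2*t**2 - 16*t + 30) dt = -8/3, giving area 8/3.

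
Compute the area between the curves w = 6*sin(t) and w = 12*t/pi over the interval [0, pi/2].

On [0, pi/2], (6*sin(t)) - (12*t/pi) = -12*t/pi + 6*sin(t) is ≥ 0 throughout, so the area is a single integral of |-12*t/pi + 6*sin(t)|.
∫[0,pi/2] (-12*t/pi + 6*sin(t)) dt = 6 - 3*pi/2.

6 - 3*pi/2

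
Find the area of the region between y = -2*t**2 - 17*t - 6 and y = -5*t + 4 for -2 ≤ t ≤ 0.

8

The difference (-2*t**2 - 17*t - 6) - (-5*t + 4) = -2*t**2 - 12*t - 10 changes sign at t = -1 inside [-2, 0], so split the integral there.
∫[-2,-1] (-2*t**2 - 12*t - 10) dt = 10/3.
∫[-1,0] (-2*t**2 - 12*t - 10) dt = -14/3; the area of that piece is 14/3.
Total area = 10/3 + 14/3 = 8.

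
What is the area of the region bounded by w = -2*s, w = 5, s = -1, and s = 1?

10

On [-1, 1], (-2*s) - (5) = -2*s - 5 is ≤ 0 throughout, so the area is a single integral of |-2*s - 5|.
∫[-1,1] (-2*s - 5) ds = -10; the area of that piece is 10.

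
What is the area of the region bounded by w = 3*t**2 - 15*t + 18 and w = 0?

Set the curves equal: 3*t**2 - 15*t + 18 = 0, so 3*t**2 - 15*t + 18 = 0, which factors as 3*(t - 3)*(t - 2) = 0. The curves meet at t = 2, 3.
On [2, 3], w = 0 is on top; that piece has area ∫[2,3] (-(3*t**2 - 15*t + 18)) dt = 1/2.

1/2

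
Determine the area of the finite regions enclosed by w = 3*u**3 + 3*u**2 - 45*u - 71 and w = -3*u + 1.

Set the curves equal: 3*u**3 + 3*u**2 - 45*u - 71 = -3*u + 1, so 3*u**3 + 3*u**2 - 42*u - 72 = 0, which factors as 3*(u - 4)*(u + 2)*(u + 3) = 0. The curves meet at u = -3, -2, 4.
On [-3, -2], w = 3*u**3 + 3*u**2 - 45*u - 71 is on top; that piece has area ∫[-3,-2] (3*u**3 + 3*u**2 - 42*u - 72) du = 13/4.
On [-2, 4], w = -3*u + 1 is on top; that piece has area ∫[-2,4] (-(3*u**3 + 3*u**2 - 42*u - 72)) du = 432.
Total enclosed area = 13/4 + 432 = 1741/4.

1741/4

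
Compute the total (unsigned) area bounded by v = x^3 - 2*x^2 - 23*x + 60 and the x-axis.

5137/12

The curve meets the x-axis where x^3 - 2*x^2 - 23*x + 60 = 0, i.e. (x - 4)*(x - 3)*(x + 5) = 0, at x = -5, 3, 4.
On [-5, 3] the curve lies above the axis; ∫[-5,3] (x^3 - 2*x^2 - 23*x + 60) dx = 1280/3, giving area 1280/3.
On [3, 4] the curve lies below the axis; ∫[3,4] (x^3 - 2*x^2 - 23*x + 60) dx = -17/12, giving area 17/12.
Total area = 1280/3 + 17/12 = 5137/12.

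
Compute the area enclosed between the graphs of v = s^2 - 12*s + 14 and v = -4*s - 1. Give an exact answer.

4/3

Set the curves equal: s^2 - 12*s + 14 = -4*s - 1, so s^2 - 8*s + 15 = 0, which factors as (s - 5)*(s - 3) = 0. The curves meet at s = 3, 5.
On [3, 5], v = -4*s - 1 is on top; that piece has area ∫[3,5] (-(s^2 - 8*s + 15)) ds = 4/3.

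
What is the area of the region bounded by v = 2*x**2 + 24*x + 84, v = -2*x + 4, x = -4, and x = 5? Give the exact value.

963

On [-4, 5], (2*x**2 + 24*x + 84) - (-2*x + 4) = 2*x**2 + 26*x + 80 is ≥ 0 throughout, so the area is a single integral of |2*x**2 + 26*x + 80|.
∫[-4,5] (2*x**2 + 26*x + 80) dx = 963.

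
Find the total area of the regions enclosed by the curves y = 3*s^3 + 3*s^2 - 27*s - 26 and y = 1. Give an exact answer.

Set the curves equal: 3*s^3 + 3*s^2 - 27*s - 26 = 1, so 3*s^3 + 3*s^2 - 27*s - 27 = 0, which factors as 3*(s - 3)*(s + 1)*(s + 3) = 0. The curves meet at s = -3, -1, 3.
On [-3, -1], y = 3*s^3 + 3*s^2 - 27*s - 26 is on top; that piece has area ∫[-3,-1] (3*s^3 + 3*s^2 - 27*s - 27) ds = 20.
On [-1, 3], y = 1 is on top; that piece has area ∫[-1,3] (-(3*s^3 + 3*s^2 - 27*s - 27)) ds = 128.
Total enclosed area = 20 + 128 = 148.

148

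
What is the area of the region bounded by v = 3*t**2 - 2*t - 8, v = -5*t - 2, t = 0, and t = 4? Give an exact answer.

The difference (3*t**2 - 2*t - 8) - (-5*t - 2) = 3*t**2 + 3*t - 6 changes sign at t = 1 inside [0, 4], so split the integral there.
∫[0,1] (3*t**2 + 3*t - 6) dt = -7/2; the area of that piece is 7/2.
∫[1,4] (3*t**2 + 3*t - 6) dt = 135/2.
Total area = 7/2 + 135/2 = 71.

71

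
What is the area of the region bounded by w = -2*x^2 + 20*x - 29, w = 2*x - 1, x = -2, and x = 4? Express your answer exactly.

412/3

The difference (-2*x^2 + 20*x - 29) - (2*x - 1) = -2*x^2 + 18*x - 28 changes sign at x = 2 inside [-2, 4], so split the integral there.
∫[-2,2] (-2*x^2 + 18*x - 28) dx = -368/3; the area of that piece is 368/3.
∫[2,4] (-2*x^2 + 18*x - 28) dx = 44/3.
Total area = 368/3 + 44/3 = 412/3.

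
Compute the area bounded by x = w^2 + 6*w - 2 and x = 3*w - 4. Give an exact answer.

Both boundary curves give x as a function of w, so integrate with respect to w. Setting them equal: w^2 + 3*w + 2 = 0, i.e. (w + 1)*(w + 2) = 0, so they meet at w = -2, -1.
For w in [-2, -1], x = w^2 + 6*w - 2 is on the left; area = ∫[-2,-1] (-(w^2 + 3*w + 2)) dw = 1/6.

1/6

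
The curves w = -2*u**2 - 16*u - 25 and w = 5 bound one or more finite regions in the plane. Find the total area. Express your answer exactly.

8/3

Set the curves equal: -2*u**2 - 16*u - 25 = 5, so -2*u**2 - 16*u - 30 = 0, which factors as -2*(u + 3)*(u + 5) = 0. The curves meet at u = -5, -3.
On [-5, -3], w = -2*u**2 - 16*u - 25 is on top; that piece has area ∫[-5,-3] (-2*u**2 - 16*u - 30) du = 8/3.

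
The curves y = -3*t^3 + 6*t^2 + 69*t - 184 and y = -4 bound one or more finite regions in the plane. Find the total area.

5137/4

Set the curves equal: -3*t^3 + 6*t^2 + 69*t - 184 = -4, so -3*t^3 + 6*t^2 + 69*t - 180 = 0, which factors as -3*(t - 4)*(t - 3)*(t + 5) = 0. The curves meet at t = -5, 3, 4.
On [-5, 3], y = -4 is on top; that piece has area ∫[-5,3] (-(-3*t^3 + 6*t^2 + 69*t - 180)) dt = 1280.
On [3, 4], y = -3*t^3 + 6*t^2 + 69*t - 184 is on top; that piece has area ∫[3,4] (-3*t^3 + 6*t^2 + 69*t - 180) dt = 17/4.
Total enclosed area = 1280 + 17/4 = 5137/4.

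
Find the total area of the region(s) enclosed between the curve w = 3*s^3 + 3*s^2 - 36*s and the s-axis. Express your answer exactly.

The curve meets the s-axis where 3*s^3 + 3*s^2 - 36*s = 0, i.e. 3*s*(s - 3)*(s + 4) = 0, at s = -4, 0, 3.
On [-4, 0] the curve lies above the axis; ∫[-4,0] (3*s^3 + 3*s^2 - 36*s) ds = 160, giving area 160.
On [0, 3] the curve lies below the axis; ∫[0,3] (3*s^3 + 3*s^2 - 36*s) ds = -297/4, giving area 297/4.
Total area = 160 + 297/4 = 937/4.

937/4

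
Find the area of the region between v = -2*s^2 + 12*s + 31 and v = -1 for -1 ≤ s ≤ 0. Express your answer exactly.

76/3

On [-1, 0], (-2*s^2 + 12*s + 31) - (-1) = -2*s^2 + 12*s + 32 is ≥ 0 throughout, so the area is a single integral of |-2*s^2 + 12*s + 32|.
∫[-1,0] (-2*s^2 + 12*s + 32) ds = 76/3.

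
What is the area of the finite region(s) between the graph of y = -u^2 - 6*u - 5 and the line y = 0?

32/3

The curve meets the u-axis where -u^2 - 6*u - 5 = 0, i.e. -(u + 1)*(u + 5) = 0, at u = -5, -1.
On [-5, -1] the curve lies above the axis; ∫[-5,-1] (-u^2 - 6*u - 5) du = 32/3, giving area 32/3.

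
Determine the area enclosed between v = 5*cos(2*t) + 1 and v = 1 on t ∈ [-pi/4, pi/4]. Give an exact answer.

On [-pi/4, pi/4], (5*cos(2*t) + 1) - (1) = 5*cos(2*t) is ≥ 0 throughout, so the area is a single integral of |5*cos(2*t)|.
∫[-pi/4,pi/4] (5*cos(2*t)) dt = 5.

5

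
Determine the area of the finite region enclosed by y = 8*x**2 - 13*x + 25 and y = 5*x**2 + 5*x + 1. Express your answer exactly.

Set the curves equal: 8*x**2 - 13*x + 25 = 5*x**2 + 5*x + 1, so 3*x**2 - 18*x + 24 = 0, which factors as 3*(x - 4)*(x - 2) = 0. The curves meet at x = 2, 4.
On [2, 4], y = 5*x**2 + 5*x + 1 is on top; that piece has area ∫[2,4] (-(3*x**2 - 18*x + 24)) dx = 4.

4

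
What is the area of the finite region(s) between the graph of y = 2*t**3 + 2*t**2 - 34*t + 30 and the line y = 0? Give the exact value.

1136/3

The curve meets the t-axis where 2*t**3 + 2*t**2 - 34*t + 30 = 0, i.e. 2*(t - 3)*(t - 1)*(t + 5) = 0, at t = -5, 1, 3.
On [-5, 1] the curve lies above the axis; ∫[-5,1] (2*t**3 + 2*t**2 - 34*t + 30) dt = 360, giving area 360.
On [1, 3] the curve lies below the axis; ∫[1,3] (2*t**3 + 2*t**2 - 34*t + 30) dt = -56/3, giving area 56/3.
Total area = 360 + 56/3 = 1136/3.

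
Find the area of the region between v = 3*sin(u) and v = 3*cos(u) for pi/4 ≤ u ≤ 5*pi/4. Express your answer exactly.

6*sqrt(2)

On [pi/4, 5*pi/4], (3*sin(u)) - (3*cos(u)) = 3*sin(u) - 3*cos(u) is ≥ 0 throughout, so the area is a single integral of |3*sin(u) - 3*cos(u)|.
∫[pi/4,5*pi/4] (3*sin(u) - 3*cos(u)) du = 6*sqrt(2).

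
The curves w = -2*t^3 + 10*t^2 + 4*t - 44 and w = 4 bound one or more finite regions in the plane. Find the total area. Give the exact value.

443/3

Set the curves equal: -2*t^3 + 10*t^2 + 4*t - 44 = 4, so -2*t^3 + 10*t^2 + 4*t - 48 = 0, which factors as -2*(t - 4)*(t - 3)*(t + 2) = 0. The curves meet at t = -2, 3, 4.
On [-2, 3], w = 4 is on top; that piece has area ∫[-2,3] (-(-2*t^3 + 10*t^2 + 4*t - 48)) dt = 875/6.
On [3, 4], w = -2*t^3 + 10*t^2 + 4*t - 44 is on top; that piece has area ∫[3,4] (-2*t^3 + 10*t^2 + 4*t - 48) dt = 11/6.
Total enclosed area = 875/6 + 11/6 = 443/3.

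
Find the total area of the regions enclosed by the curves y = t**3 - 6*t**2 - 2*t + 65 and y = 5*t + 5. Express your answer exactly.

Set the curves equal: t**3 - 6*t**2 - 2*t + 65 = 5*t + 5, so t**3 - 6*t**2 - 7*t + 60 = 0, which factors as (t - 5)*(t - 4)*(t + 3) = 0. The curves meet at t = -3, 4, 5.
On [-3, 4], y = t**3 - 6*t**2 - 2*t + 65 is on top; that piece has area ∫[-3,4] (t**3 - 6*t**2 - 7*t + 60) dt = 1029/4.
On [4, 5], y = 5*t + 5 is on top; that piece has area ∫[4,5] (-(t**3 - 6*t**2 - 7*t + 60)) dt = 5/4.
Total enclosed area = 1029/4 + 5/4 = 517/2.

517/2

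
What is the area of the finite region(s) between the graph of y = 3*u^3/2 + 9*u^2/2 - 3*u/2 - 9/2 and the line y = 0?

The curve meets the u-axis where 3*u^3/2 + 9*u^2/2 - 3*u/2 - 9/2 = 0, i.e. 3*(u - 1)*(u + 1)*(u + 3)/2 = 0, at u = -3, -1, 1.
On [-3, -1] the curve lies above the axis; ∫[-3,-1] (3*u^3/2 + 9*u^2/2 - 3*u/2 - 9/2) du = 6, giving area 6.
On [-1, 1] the curve lies below the axis; ∫[-1,1] (3*u^3/2 + 9*u^2/2 - 3*u/2 - 9/2) du = -6, giving area 6.
Total area = 6 + 6 = 12.

12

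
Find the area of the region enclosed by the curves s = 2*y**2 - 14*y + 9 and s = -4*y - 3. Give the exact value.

Both boundary curves give s as a function of y, so integrate with respect to y. Setting them equal: 2*y**2 - 10*y + 12 = 0, i.e. 2*(y - 3)*(y - 2) = 0, so they meet at y = 2, 3.
For y in [2, 3], s = 2*y**2 - 14*y + 9 is on the left; area = ∫[2,3] (-(2*y**2 - 10*y + 12)) dy = 1/3.

1/3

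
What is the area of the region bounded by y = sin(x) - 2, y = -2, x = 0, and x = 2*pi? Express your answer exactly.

The difference (sin(x) - 2) - (-2) = sin(x) changes sign at x = pi inside [0, 2*pi], so split the integral there.
∫[0,pi] (sin(x)) dx = 2.
∫[pi,2*pi] (sin(x)) dx = -2; the area of that piece is 2.
Total area = 2 + 2 = 4.

4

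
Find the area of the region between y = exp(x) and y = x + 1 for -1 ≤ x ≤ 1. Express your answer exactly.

-2 - exp(-1) + exp(1)

On [-1, 1], (exp(x)) - (x + 1) = -x + exp(x) - 1 is ≥ 0 throughout, so the area is a single integral of |-x + exp(x) - 1|.
∫[-1,1] (-x + exp(x) - 1) dx = -2 - exp(-1) + exp(1).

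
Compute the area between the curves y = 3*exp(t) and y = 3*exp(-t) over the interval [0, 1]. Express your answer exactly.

-6 + 3*exp(-1) + 3*exp(1)

On [0, 1], (3*exp(t)) - (3*exp(-t)) = 3*exp(t) - 3*exp(-t) is ≥ 0 throughout, so the area is a single integral of |3*exp(t) - 3*exp(-t)|.
∫[0,1] (3*exp(t) - 3*exp(-t)) dt = -6 + 3*exp(-1) + 3*exp(1).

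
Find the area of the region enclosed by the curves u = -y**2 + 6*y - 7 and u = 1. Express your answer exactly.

Both boundary curves give u as a function of y, so integrate with respect to y. Setting them equal: -y**2 + 6*y - 8 = 0, i.e. -(y - 4)*(y - 2) = 0, so they meet at y = 2, 4.
For y in [2, 4], u = -y**2 + 6*y - 7 is on the right; area = ∫[2,4] (-y**2 + 6*y - 8) dy = 4/3.

4/3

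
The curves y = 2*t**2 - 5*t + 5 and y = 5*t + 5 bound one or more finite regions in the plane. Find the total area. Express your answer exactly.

Set the curves equal: 2*t**2 - 5*t + 5 = 5*t + 5, so 2*t**2 - 10*t = 0, which factors as 2*t*(t - 5) = 0. The curves meet at t = 0, 5.
On [0, 5], y = 5*t + 5 is on top; that piece has area ∫[0,5] (-(2*t**2 - 10*t)) dt = 125/3.

125/3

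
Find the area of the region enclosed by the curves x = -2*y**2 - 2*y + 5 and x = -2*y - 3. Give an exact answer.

64/3

Both boundary curves give x as a function of y, so integrate with respect to y. Setting them equal: -2*y**2 + 8 = 0, i.e. -2*(y - 2)*(y + 2) = 0, so they meet at y = -2, 2.
For y in [-2, 2], x = -2*y**2 - 2*y + 5 is on the right; area = ∫[-2,2] (-2*y**2 + 8) dy = 64/3.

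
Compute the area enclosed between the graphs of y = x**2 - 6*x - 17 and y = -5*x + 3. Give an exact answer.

243/2

Set the curves equal: x**2 - 6*x - 17 = -5*x + 3, so x**2 - x - 20 = 0, which factors as (x - 5)*(x + 4) = 0. The curves meet at x = -4, 5.
On [-4, 5], y = -5*x + 3 is on top; that piece has area ∫[-4,5] (-(x**2 - x - 20)) dx = 243/2.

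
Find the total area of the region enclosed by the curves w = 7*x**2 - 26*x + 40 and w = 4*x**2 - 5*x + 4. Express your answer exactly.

1/2

Set the curves equal: 7*x**2 - 26*x + 40 = 4*x**2 - 5*x + 4, so 3*x**2 - 21*x + 36 = 0, which factors as 3*(x - 4)*(x - 3) = 0. The curves meet at x = 3, 4.
On [3, 4], w = 4*x**2 - 5*x + 4 is on top; that piece has area ∫[3,4] (-(3*x**2 - 21*x + 36)) dx = 1/2.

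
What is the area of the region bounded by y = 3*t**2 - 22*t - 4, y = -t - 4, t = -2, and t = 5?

375/2

The difference (3*t**2 - 22*t - 4) - (-t - 4) = 3*t**2 - 21*t changes sign at t = 0 inside [-2, 5], so split the integral there.
∫[-2,0] (3*t**2 - 21*t) dt = 50.
∫[0,5] (3*t**2 - 21*t) dt = -275/2; the area of that piece is 275/2.
Total area = 50 + 275/2 = 375/2.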